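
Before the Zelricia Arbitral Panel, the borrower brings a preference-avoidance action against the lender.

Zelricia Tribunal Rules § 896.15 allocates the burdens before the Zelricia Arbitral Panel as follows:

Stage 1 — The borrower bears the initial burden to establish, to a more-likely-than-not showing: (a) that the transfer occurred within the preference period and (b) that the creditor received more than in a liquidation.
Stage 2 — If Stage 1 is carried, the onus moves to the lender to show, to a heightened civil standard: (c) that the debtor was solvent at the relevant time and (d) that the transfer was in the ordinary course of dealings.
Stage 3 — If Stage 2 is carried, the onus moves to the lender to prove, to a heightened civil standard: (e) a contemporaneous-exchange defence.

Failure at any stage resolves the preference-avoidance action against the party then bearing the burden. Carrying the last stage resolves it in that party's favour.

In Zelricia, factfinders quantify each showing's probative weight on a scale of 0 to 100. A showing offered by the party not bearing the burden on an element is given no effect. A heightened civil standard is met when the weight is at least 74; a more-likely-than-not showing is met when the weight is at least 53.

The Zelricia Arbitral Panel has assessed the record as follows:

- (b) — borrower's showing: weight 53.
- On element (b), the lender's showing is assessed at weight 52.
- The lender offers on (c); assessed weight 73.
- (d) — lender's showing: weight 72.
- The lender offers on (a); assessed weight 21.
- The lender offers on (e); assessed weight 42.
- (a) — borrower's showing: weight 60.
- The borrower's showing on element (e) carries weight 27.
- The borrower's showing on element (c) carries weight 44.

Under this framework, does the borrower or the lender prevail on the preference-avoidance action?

Stage 1 (borrower, a more-likely-than-not showing, weight is at least 53): (a) 60 (lender's 21 disregarded) ≥ 53 — meets; (b) 53 (lender's 52 disregarded) ≥ 53 — meets.
  The borrower carries Stage 1; the lender now bears the burden.
Stage 2 (lender, a heightened civil standard, weight is at least 74): (c) 73 (borrower's 44 disregarded) < 74 — fails; (d) 72 < 74 — fails.
  The lender does not carry Stage 2.
The borrower prevails.

borrower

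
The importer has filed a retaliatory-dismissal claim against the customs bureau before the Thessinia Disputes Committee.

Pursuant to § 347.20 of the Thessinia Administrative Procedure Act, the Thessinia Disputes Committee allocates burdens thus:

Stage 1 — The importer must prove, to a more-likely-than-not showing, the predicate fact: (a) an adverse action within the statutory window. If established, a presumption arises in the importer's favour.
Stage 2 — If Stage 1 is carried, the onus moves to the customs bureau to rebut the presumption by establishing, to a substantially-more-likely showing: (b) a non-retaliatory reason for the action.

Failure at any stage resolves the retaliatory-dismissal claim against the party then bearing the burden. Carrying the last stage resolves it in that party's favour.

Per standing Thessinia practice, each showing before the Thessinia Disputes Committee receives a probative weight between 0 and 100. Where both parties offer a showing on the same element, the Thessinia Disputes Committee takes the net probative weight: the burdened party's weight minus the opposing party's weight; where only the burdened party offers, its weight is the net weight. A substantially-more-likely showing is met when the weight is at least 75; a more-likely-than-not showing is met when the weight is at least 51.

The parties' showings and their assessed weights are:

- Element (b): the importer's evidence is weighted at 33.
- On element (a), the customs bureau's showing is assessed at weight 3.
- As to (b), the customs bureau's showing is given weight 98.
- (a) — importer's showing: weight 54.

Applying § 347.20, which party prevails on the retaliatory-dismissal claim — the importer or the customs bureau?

importer

At Stage 1 the importer must meet a more-likely-than-not showing (weight is at least 51): on (a) the weight is 54 less the opposing 3 gives net 51, which does reach 51, so (a) meets the standard.
  All elements met. The burden passes to the customs bureau.
At Stage 2 the customs bureau must meet a substantially-more-likely showing (weight is at least 75): on (b) the weight is 98 less the opposing 33 gives net 65, which does not reach 75, so (b) does not meet the standard.
  Stage 2 not carried; the customs bureau fails its burden.
So the importer prevails.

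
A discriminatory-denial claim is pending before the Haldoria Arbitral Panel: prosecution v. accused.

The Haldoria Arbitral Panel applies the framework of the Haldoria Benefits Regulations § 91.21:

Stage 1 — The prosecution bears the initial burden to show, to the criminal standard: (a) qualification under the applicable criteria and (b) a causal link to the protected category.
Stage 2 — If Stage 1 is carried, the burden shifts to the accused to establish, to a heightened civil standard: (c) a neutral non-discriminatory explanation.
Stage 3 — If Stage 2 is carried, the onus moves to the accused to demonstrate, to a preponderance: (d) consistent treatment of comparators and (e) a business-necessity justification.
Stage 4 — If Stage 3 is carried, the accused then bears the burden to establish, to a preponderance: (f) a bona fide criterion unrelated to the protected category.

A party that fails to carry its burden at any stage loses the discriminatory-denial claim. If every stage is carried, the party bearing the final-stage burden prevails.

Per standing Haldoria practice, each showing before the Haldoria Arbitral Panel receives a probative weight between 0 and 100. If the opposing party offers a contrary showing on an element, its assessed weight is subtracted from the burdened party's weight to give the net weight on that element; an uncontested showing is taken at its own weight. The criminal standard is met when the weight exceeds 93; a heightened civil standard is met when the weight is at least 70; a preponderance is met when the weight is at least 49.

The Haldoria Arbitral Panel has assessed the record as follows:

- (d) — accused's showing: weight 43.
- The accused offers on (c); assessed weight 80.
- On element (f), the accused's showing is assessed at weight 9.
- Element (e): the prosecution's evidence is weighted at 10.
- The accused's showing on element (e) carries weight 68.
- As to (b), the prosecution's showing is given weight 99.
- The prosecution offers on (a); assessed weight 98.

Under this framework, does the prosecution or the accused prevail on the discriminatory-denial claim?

Stage 1 — burden on prosecution; standard: the criminal standard (weight exceeds 93).
    (a): 98 > 93 [met]
    (b): 99 > 93 [met]
  The prosecution carries Stage 1; the accused now bears the burden.
Stage 2 — burden on accused; standard: a heightened civil standard (weight is at least 70).
    (c): 80 ≥ 70 [met]
  All elements met. The accused retains the burden for Stage 3.
Stage 3 — burden on accused; standard: a preponderance (weight is at least 49).
    (d): 43 < 49 [not met]
    (e): 68 − 10 = 58 ≥ 49 [met]
  The accused does not carry Stage 3.
So the prosecution prevails.

prosecution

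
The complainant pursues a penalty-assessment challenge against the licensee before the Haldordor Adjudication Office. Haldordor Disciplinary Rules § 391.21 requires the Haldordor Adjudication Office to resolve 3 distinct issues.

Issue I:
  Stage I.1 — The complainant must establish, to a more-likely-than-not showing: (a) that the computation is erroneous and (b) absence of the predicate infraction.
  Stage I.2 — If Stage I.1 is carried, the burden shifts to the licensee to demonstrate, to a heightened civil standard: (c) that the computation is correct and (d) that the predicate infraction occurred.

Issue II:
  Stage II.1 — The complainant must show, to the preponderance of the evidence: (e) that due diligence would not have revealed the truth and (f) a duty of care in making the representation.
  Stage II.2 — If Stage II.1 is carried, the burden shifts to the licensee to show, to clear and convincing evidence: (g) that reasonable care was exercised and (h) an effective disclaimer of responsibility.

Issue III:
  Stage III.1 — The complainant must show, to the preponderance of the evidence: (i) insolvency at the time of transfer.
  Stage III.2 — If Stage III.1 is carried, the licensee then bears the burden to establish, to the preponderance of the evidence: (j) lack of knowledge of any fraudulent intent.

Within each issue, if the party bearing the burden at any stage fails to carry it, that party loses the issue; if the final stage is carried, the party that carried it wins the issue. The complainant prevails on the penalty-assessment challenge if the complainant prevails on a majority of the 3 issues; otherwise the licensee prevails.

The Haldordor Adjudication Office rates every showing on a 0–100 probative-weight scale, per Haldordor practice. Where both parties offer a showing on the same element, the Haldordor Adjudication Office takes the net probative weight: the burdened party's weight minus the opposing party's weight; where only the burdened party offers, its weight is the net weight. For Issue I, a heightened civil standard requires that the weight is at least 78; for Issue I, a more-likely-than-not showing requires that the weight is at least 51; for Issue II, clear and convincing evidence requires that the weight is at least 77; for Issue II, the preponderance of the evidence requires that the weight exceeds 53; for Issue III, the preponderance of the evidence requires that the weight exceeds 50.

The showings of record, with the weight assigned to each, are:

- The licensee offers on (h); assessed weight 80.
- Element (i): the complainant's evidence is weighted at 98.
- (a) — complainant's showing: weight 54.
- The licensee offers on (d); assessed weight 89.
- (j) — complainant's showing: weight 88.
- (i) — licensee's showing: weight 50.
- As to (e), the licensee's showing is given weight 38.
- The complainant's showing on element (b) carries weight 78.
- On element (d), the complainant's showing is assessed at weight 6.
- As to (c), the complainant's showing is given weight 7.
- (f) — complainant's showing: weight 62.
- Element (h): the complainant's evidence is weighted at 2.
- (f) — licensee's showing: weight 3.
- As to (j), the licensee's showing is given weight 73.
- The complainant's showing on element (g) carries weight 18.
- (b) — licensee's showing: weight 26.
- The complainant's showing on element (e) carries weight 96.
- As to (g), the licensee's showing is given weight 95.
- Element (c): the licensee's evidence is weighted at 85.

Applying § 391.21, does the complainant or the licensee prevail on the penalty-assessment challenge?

— Issue I —
Stage I.1 — burden on complainant; standard: a more-likely-than-not showing (weight is at least 51).
    (a): 54 ≥ 51 [met]
    (b): 78 − 26 = 52 ≥ 51 [met]
  The complainant carries Stage I.1; the licensee now bears the burden.
Stage I.2 — burden on licensee; standard: a heightened civil standard (weight is at least 78).
    (c): 85 − 7 = 78 ≥ 78 [met]
    (d): 89 − 6 = 83 ≥ 78 [met]
  All elements met at the final stage.
All stages carried — the licensee prevails on this issue.
— Issue II —
Stage II.1 — burden on complainant; standard: the preponderance of the evidence (weight exceeds 53).
    (e): 96 − 38 = 58 > 53 [met]
    (f): 62 − 3 = 59 > 53 [met]
  The complainant carries Stage II.1; the licensee now bears the burden.
Stage II.2 — burden on licensee; standard: clear and convincing evidence (weight is at least 77).
    (g): 95 − 18 = 77 ≥ 77 [met]
    (h): 80 − 2 = 78 ≥ 77 [met]
  All elements met at the final stage.
All stages carried — the licensee prevails on this issue.
— Issue III —
At Stage III.1 the complainant must meet the preponderance of the evidence (weight exceeds 50): on (i) the weight is 98 less the opposing 50 gives net 48, which does not exceed 50, so (i) does not meet the standard.
  Stage III.1 not carried; the complainant fails its burden.
The licensee prevails on this issue.
Per-issue: Issue I → licensee; Issue II → licensee; Issue III → licensee. The complainant must prevail on a majority of issues; overall, the licensee prevails.

licensee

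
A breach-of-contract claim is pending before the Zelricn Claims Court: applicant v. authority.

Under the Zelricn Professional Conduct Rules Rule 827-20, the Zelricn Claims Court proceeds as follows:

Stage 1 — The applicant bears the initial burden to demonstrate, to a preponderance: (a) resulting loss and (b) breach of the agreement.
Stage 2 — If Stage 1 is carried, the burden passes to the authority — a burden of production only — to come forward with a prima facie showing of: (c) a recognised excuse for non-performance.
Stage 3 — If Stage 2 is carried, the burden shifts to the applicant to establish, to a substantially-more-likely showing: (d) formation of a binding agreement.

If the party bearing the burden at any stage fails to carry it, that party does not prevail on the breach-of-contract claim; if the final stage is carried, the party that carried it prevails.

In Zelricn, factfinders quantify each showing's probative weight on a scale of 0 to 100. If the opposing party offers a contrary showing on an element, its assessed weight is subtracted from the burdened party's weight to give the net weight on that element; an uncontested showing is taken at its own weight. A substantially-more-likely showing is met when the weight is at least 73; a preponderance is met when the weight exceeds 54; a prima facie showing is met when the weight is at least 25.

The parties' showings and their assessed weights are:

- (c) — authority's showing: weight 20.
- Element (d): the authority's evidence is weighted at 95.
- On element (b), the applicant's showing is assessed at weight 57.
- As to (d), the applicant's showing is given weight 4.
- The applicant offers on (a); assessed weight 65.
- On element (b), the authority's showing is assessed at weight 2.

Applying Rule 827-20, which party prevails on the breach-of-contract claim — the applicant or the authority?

At Stage 1 the applicant must meet a preponderance (weight exceeds 54): on (a) the weight is 65, which does exceed 54, so (a) meets the standard; on (b) the weight is 57 less the opposing 2 gives net 55, > 54, so (b) meets the standard.
  Stage 1 carried; the burden shifts to the authority.
At Stage 2 the authority must meet a prima facie showing (weight is at least 25): on (c) the weight is 20, < 25, so (c) does not meet the standard.
  Not every element is met, so the authority fails to carry Stage 2.
The applicant prevails.

applicant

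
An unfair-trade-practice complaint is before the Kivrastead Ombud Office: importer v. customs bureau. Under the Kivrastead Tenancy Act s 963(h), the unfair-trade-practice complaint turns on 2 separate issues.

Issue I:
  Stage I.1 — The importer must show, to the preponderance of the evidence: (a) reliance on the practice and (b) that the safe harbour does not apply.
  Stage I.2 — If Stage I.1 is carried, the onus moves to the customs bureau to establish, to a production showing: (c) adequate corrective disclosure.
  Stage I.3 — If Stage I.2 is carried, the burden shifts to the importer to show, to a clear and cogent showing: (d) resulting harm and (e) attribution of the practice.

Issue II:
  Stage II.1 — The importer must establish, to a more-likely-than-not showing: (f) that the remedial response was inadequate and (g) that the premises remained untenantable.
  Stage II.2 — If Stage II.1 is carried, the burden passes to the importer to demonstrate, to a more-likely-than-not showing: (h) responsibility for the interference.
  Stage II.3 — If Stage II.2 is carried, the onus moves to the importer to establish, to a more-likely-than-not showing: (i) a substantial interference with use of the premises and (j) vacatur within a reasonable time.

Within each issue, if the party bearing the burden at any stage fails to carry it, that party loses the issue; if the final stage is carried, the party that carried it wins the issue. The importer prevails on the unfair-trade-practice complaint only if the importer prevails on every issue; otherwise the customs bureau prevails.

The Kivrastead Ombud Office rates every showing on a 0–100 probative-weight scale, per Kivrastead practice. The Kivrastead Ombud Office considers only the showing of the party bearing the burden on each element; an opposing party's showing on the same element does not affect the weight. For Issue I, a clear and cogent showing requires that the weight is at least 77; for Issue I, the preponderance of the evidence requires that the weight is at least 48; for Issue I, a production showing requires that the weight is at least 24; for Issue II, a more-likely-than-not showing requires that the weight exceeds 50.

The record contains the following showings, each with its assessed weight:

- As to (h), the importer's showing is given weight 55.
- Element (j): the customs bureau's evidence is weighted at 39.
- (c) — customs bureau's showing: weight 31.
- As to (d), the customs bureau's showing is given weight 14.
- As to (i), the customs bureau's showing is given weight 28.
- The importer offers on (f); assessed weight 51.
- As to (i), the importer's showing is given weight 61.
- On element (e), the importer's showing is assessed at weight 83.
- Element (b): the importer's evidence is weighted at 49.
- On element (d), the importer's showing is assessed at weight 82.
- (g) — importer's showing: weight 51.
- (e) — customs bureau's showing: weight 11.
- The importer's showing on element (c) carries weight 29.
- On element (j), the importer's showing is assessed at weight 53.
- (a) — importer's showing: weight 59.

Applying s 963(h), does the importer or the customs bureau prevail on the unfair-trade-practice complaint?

— Issue I —
At Stage I.1 the importer must meet the preponderance of the evidence (weight is at least 48): on (a) the weight is 59, which does reach 48, so (a) meets the standard; on (b) the weight is 49, which does reach 48, so (b) meets the standard.
  Stage I.1 is satisfied; the onus moves to the customs bureau.
At Stage I.2 the customs bureau must meet a production showing (weight is at least 24): on (c) the weight is 31 (the importer's 29 is given no effect), which does reach 24, so (c) meets the standard.
  Stage I.2 carried; the burden shifts to the importer.
At Stage I.3 the importer must meet a clear and cogent showing (weight is at least 77): on (d) the weight is 82 (the customs bureau's 14 is given no effect), ≥ 77, so (d) meets the standard; on (e) the weight is 83 (the customs bureau's 11 is given no effect), which does reach 77, so (e) meets the standard.
  The importer carries the last stage.
With every stage satisfied, the importer prevails on this issue.
— Issue II —
At Stage II.1 the importer must meet a more-likely-than-not showing (weight exceeds 50): on (f) the weight is 51, which does exceed 50, so (f) meets the standard; on (g) the weight is 51, which does exceed 50, so (g) meets the standard.
  All elements met. The importer retains the burden for Stage II.2.
At Stage II.2 the importer must meet a more-likely-than-not showing (weight exceeds 50): on (h) the weight is 55, > 50, so (h) meets the standard.
  Stage II.2 is satisfied; the importer continues to bear the burden.
At Stage II.3 the importer must meet a more-likely-than-not showing (weight exceeds 50): on (i) the weight is 61 (the customs bureau's 28 is given no effect), which does exceed 50, so (i) meets the standard; on (j) the weight is 53 (the customs bureau's 39 is given no effect), > 50, so (j) meets the standard.
  The importer carries the last stage.
All stages carried — the importer prevails on this issue.
Per-issue: Issue I → importer; Issue II → importer. The importer must prevail on every issue; overall, the importer prevails.

importer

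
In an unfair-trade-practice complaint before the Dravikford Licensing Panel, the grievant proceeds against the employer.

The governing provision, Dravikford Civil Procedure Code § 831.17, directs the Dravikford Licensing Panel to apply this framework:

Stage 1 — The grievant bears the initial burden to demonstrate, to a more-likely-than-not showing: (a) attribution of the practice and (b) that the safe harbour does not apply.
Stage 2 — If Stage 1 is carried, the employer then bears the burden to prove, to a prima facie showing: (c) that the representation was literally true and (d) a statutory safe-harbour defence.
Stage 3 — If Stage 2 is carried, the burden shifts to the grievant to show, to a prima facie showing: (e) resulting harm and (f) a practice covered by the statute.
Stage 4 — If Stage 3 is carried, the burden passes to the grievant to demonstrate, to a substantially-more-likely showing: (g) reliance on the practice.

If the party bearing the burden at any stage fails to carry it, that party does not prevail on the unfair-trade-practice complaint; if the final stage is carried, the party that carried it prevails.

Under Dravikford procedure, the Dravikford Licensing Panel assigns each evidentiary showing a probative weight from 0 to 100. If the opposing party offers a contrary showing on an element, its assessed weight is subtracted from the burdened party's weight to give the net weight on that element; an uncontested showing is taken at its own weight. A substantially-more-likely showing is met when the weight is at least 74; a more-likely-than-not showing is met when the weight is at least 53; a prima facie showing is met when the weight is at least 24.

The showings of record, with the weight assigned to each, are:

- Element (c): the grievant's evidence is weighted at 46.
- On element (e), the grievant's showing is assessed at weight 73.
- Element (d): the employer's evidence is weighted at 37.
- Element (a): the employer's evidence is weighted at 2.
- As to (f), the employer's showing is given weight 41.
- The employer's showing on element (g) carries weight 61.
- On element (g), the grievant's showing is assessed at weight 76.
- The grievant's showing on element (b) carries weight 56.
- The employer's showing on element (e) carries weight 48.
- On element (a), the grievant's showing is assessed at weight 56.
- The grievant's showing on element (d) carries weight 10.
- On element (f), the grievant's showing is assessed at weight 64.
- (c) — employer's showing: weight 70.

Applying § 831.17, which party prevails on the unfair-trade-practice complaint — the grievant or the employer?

Stage 1 — burden on grievant; standard: a more-likely-than-not showing (weight is at least 53).
    (a): 56 − 2 = 54 ≥ 53 [met]
    (b): 56 ≥ 53 [met]
  Stage 1 is satisfied; the onus moves to the employer.
Stage 2 — burden on employer; standard: a prima facie showing (weight is at least 24).
    (c): 70 − 46 = 24 ≥ 24 [met]
    (d): 37 − 10 = 27 ≥ 24 [met]
  Stage 2 is satisfied; the onus moves to the grievant.
Stage 3 — burden on grievant; standard: a prima facie showing (weight is at least 24).
    (e): 73 − 48 = 25 ≥ 24 [met]
    (f): 64 − 41 = 23 < 24 [not met]
  The grievant does not carry Stage 3.
The analysis ends at Stage 3; the employer prevails.

employer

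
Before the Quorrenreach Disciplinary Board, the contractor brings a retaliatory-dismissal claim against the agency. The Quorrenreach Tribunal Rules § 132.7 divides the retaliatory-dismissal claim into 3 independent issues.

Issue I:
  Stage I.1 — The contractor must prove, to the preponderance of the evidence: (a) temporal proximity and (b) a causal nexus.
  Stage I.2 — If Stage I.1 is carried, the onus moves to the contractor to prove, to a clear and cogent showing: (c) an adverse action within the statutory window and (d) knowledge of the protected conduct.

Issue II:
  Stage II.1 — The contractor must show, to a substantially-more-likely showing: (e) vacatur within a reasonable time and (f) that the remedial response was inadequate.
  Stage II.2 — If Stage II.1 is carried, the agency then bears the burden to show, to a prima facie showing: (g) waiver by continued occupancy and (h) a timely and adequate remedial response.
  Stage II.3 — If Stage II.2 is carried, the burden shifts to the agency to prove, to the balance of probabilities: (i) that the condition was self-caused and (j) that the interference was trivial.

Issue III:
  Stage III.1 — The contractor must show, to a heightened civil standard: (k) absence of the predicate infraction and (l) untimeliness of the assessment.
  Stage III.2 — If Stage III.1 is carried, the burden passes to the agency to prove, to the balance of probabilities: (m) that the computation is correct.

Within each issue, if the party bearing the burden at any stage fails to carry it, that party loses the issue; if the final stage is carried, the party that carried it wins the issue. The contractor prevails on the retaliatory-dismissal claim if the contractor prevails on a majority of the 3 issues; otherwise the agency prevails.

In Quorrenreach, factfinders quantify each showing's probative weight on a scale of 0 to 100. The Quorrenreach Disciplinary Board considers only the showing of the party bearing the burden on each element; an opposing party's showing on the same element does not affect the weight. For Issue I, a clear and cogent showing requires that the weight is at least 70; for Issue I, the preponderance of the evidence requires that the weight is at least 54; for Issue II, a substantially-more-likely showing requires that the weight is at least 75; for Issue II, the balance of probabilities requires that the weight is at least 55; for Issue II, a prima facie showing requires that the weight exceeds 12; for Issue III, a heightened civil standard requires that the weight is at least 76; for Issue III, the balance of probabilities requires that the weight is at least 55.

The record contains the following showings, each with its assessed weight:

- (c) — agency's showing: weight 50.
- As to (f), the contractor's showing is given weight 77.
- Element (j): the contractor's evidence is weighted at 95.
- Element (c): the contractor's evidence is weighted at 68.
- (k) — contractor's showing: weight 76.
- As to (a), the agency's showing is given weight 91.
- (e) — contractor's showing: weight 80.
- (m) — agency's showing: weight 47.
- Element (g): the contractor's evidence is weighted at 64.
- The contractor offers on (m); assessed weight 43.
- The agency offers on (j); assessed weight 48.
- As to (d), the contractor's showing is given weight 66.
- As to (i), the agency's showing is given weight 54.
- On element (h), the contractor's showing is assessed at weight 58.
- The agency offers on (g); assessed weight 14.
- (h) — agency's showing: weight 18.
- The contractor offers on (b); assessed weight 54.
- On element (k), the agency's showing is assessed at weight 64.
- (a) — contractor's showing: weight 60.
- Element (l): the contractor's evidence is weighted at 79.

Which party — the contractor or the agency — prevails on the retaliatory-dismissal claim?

— Issue I —
Stage I.1 — burden on contractor; standard: the preponderance of the evidence (weight is at least 54).
    (a): 60 (agency's 91 disregarded) ≥ 54 [met]
    (b): 54 ≥ 54 [met]
  All elements met. The contractor retains the burden for Stage I.2.
Stage I.2 — burden on contractor; standard: a clear and cogent showing (weight is at least 70).
    (c): 68 (agency's 50 disregarded) < 70 [not met]
    (d): 66 < 70 [not met]
  The contractor does not carry Stage I.2.
So the agency prevails on this issue.
— Issue II —
Stage II.1 (contractor, a substantially-more-likely showing, weight is at least 75): (e) 80 ≥ 75 — meets; (f) 77 ≥ 75 — meets.
  The contractor carries Stage II.1; the agency now bears the burden.
Stage II.2 (agency, a prima facie showing, weight exceeds 12): (g) 14 (contractor's 64 disregarded) > 12 — meets; (h) 18 (contractor's 58 disregarded) > 12 — meets.
  Stage II.2 is satisfied; the agency continues to bear the burden.
Stage II.3 (agency, the balance of probabilities, weight is at least 55): (i) 54 < 55 — fails; (j) 48 (contractor's 95 disregarded) < 55 — fails.
  The agency does not carry Stage II.3.
The analysis ends at Stage II.3; the contractor prevails on this issue.
— Issue III —
Stage III.1 — burden on contractor; standard: a heightened civil standard (weight is at least 76).
    (k): 76 (agency's 64 disregarded) ≥ 76 [met]
    (l): 79 ≥ 76 [met]
  Stage III.1 carried; the burden shifts to the agency.
Stage III.2 — burden on agency; standard: the balance of probabilities (weight is at least 55).
    (m): 47 (contractor's 43 disregarded) < 55 [not met]
  The agency does not carry Stage III.2.
The contractor prevails on this issue.
Per-issue: Issue I → agency; Issue II → contractor; Issue III → contractor. The contractor must prevail on a majority of issues; overall, the contractor prevails.

contractor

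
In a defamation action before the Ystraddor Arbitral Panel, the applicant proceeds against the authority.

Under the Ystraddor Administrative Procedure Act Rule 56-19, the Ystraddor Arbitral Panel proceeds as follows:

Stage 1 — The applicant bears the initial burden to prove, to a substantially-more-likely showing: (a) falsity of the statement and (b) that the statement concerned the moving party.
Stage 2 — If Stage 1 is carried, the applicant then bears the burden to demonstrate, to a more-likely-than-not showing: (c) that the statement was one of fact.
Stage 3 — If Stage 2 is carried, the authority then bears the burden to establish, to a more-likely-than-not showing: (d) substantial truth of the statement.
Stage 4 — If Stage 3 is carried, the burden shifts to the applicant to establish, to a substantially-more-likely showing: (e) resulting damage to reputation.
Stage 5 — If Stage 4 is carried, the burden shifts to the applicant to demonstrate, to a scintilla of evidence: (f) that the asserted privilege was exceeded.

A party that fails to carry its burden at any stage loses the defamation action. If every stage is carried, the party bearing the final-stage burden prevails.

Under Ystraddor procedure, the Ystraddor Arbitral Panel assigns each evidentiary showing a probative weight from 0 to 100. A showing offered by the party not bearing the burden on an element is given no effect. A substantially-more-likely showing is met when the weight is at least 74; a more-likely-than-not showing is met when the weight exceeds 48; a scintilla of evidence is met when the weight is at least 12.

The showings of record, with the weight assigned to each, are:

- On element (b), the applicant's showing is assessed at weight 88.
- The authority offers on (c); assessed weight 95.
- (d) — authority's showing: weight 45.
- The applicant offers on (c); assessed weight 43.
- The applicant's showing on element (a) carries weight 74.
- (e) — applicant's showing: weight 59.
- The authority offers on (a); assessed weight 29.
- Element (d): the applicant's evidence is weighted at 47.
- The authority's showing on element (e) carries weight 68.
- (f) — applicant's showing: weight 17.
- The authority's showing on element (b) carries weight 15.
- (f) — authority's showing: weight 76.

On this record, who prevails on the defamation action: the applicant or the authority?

authority

Stage 1 (applicant, a substantially-more-likely showing, weight is at least 74): (a) 74 (authority's 29 disregarded) ≥ 74 — meets; (b) 88 (authority's 15 disregarded) ≥ 74 — meets.
  Stage 1 carried; the burden remains with the applicant.
Stage 2 (applicant, a more-likely-than-not showing, weight exceeds 48): (c) 43 (authority's 95 disregarded) ≤ 48 — fails.
  Not every element is met, so the applicant fails to carry Stage 2.
The authority prevails.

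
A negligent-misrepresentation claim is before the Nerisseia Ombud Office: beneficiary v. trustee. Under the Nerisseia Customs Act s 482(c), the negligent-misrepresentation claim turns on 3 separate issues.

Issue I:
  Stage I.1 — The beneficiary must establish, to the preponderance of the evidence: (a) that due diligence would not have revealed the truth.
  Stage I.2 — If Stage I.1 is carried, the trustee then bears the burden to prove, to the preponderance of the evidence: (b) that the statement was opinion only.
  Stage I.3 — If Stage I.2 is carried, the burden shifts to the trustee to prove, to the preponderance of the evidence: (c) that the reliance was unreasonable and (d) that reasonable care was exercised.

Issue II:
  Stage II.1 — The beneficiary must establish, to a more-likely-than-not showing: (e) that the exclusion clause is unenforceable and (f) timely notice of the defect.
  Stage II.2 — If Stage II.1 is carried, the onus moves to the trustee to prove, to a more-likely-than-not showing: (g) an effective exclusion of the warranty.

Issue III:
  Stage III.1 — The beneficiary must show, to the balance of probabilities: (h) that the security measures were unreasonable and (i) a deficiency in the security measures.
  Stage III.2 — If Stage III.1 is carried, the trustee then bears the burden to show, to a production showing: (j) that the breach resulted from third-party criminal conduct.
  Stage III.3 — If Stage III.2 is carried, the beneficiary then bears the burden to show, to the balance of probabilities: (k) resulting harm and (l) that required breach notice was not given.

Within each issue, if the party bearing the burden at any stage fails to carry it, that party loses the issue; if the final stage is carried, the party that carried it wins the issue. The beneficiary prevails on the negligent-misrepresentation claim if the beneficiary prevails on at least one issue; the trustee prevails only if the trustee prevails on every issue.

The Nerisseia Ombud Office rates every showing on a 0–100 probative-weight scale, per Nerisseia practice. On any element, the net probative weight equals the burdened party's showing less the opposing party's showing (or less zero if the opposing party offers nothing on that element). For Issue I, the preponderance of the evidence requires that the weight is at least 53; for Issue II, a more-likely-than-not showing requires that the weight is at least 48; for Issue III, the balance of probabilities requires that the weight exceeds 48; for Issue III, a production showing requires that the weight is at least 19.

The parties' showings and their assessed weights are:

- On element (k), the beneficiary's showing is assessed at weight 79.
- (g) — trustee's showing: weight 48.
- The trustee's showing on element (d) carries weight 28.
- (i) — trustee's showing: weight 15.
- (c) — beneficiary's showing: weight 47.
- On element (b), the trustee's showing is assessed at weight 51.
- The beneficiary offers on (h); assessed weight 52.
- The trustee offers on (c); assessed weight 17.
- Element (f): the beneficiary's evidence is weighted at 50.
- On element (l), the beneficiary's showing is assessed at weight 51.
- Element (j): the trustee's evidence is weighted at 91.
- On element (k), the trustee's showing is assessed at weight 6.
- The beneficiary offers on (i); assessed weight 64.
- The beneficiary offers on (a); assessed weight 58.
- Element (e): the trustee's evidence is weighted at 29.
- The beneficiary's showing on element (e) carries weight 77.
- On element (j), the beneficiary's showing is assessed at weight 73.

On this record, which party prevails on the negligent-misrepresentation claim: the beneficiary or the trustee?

beneficiary

— Issue I —
Stage I.1 — burden on beneficiary; standard: the preponderance of the evidence (weight is at least 53).
    (a): 58 ≥ 53 [met]
  The beneficiary carries Stage I.1; the trustee now bears the burden.
Stage I.2 — burden on trustee; standard: the preponderance of the evidence (weight is at least 53).
    (b): 51 < 53 [not met]
  Not every element is met, so the trustee fails to carry Stage I.2.
So the beneficiary prevails on this issue.
— Issue II —
Stage II.1 — burden on beneficiary; standard: a more-likely-than-not showing (weight is at least 48).
    (e): 77 − 29 = 48 ≥ 48 [met]
    (f): 50 ≥ 48 [met]
  All elements met. The burden passes to the trustee.
Stage II.2 — burden on trustee; standard: a more-likely-than-not showing (weight is at least 48).
    (g): 48 ≥ 48 [met]
  All elements met at the final stage.
All stages carried — the trustee prevails on this issue.
— Issue III —
At Stage III.1 the beneficiary must meet the balance of probabilities (weight exceeds 48): on (h) the weight is 52, > 48, so (h) meets the standard; on (i) the weight is 64 less the opposing 15 gives net 49, which does exceed 48, so (i) meets the standard.
  Stage III.1 is satisfied; the onus moves to the trustee.
At Stage III.2 the trustee must meet a production showing (weight is at least 19): on (j) the weight is 91 less the opposing 73 gives net 18, which does not reach 19, so (j) does not meet the standard.
  Not every element is met, so the trustee fails to carry Stage III.2.
The analysis ends at Stage III.2; the beneficiary prevails on this issue.
Per-issue: Issue I → beneficiary; Issue II → trustee; Issue III → beneficiary. The beneficiary must prevail on at least one issue; overall, the beneficiary prevails.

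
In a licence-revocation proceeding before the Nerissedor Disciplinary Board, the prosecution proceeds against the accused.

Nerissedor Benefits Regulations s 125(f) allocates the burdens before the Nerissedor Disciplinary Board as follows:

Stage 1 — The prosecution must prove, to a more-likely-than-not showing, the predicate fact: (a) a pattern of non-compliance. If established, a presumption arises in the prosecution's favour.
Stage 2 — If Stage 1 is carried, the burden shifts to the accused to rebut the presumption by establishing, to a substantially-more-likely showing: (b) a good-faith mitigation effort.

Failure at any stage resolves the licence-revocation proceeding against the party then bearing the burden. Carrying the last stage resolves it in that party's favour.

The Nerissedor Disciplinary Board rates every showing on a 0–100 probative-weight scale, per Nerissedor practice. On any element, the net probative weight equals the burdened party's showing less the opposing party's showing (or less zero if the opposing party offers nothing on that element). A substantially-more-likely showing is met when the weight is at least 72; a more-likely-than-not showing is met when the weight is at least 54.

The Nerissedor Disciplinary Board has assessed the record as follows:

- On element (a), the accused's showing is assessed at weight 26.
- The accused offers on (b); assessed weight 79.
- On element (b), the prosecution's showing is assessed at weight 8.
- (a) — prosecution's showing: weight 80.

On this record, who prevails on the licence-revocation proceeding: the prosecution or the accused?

At Stage 1 the prosecution must meet a more-likely-than-not showing (weight is at least 54): on (a) the weight is 80 less the opposing 26 gives net 54, which does reach 54, so (a) meets the standard.
  The prosecution carries Stage 1; the accused now bears the burden.
At Stage 2 the accused must meet a substantially-more-likely showing (weight is at least 72): on (b) the weight is 79 less the opposing 8 gives net 71, < 72, so (b) does not meet the standard.
  Stage 2 not carried; the accused fails its burden.
The analysis ends at Stage 2; the prosecution prevails.

prosecution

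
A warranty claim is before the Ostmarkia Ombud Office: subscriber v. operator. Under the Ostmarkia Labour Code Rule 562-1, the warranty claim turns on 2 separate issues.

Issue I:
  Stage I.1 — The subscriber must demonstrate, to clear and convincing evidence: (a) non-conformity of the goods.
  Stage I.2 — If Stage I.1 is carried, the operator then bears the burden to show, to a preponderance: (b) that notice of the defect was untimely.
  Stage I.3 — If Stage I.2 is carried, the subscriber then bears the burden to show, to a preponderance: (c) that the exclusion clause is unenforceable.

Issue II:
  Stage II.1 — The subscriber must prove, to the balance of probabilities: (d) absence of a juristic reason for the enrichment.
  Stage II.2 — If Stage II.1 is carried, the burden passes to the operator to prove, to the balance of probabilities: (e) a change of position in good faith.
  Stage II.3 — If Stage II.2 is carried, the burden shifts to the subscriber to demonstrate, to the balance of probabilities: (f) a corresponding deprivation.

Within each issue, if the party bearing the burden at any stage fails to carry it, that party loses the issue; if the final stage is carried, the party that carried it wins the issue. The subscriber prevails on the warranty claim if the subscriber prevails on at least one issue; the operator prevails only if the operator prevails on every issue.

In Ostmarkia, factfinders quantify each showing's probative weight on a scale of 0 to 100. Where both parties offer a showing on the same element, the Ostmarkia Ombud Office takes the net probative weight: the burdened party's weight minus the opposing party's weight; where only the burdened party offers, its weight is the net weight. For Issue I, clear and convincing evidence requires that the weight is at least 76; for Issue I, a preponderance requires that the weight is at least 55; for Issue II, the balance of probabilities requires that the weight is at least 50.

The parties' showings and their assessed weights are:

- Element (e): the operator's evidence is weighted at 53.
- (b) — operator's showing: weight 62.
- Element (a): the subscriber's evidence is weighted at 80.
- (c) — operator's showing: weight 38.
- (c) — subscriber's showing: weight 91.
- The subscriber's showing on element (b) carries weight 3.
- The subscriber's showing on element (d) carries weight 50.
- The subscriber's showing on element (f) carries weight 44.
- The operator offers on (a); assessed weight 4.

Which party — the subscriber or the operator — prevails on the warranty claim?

operator

— Issue I —
At Stage I.1 the subscriber must meet clear and convincing evidence (weight is at least 76): on (a) the weight is 80 less the opposing 4 gives net 76, which does reach 76, so (a) meets the standard.
  All elements met. The burden passes to the operator.
At Stage I.2 the operator must meet a preponderance (weight is at least 55): on (b) the weight is 62 less the opposing 3 gives net 59, which does reach 55, so (b) meets the standard.
  All elements met. The burden passes to the subscriber.
At Stage I.3 the subscriber must meet a preponderance (weight is at least 55): on (c) the weight is 91 less the opposing 38 gives net 53, < 55, so (c) does not meet the standard.
  The subscriber does not carry Stage I.3.
The operator prevails on this issue.
— Issue II —
At Stage II.1 the subscriber must meet the balance of probabilities (weight is at least 50): on (d) the weight is 50, which does reach 50, so (d) meets the standard.
  Stage II.1 is satisfied; the onus moves to the operator.
At Stage II.2 the operator must meet the balance of probabilities (weight is at least 50): on (e) the weight is 53, which does reach 50, so (e) meets the standard.
  Stage II.2 carried; the burden shifts to the subscriber.
At Stage II.3 the subscriber must meet the balance of probabilities (weight is at least 50): on (f) the weight is 44, which does not reach 50, so (f) does not meet the standard.
  Stage II.3 not carried; the subscriber fails its burden.
The operator prevails on this issue.
Per-issue: Issue I → operator; Issue II → operator. The subscriber must prevail on at least one issue; overall, the operator prevails.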